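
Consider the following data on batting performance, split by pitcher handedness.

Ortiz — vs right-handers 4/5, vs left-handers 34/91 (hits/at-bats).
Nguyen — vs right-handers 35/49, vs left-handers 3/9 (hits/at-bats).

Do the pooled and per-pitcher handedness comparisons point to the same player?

No

Vs right-handers: Ortiz 4/5 = 80.0%, Nguyen 35/49 = 71.4% → Ortiz
Vs left-handers: Ortiz 34/91 = 37.4%, Nguyen 3/9 = 33.3% → Ortiz
Overall: Ortiz 38/96 = 39.6%, Nguyen 38/58 = 65.5% → Nguyen
Ortiz wins each pitcher group but Nguyen wins overall — the comparison reverses. Ortiz's at-bats skew toward vs left-handers, which has a lower base rate.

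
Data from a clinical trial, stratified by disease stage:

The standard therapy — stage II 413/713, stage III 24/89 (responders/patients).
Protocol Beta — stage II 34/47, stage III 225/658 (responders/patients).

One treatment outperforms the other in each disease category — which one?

Protocol Beta

Stage II: the standard therapy 413/713 = 57.9%, Protocol Beta 34/47 = 72.3% → Protocol Beta
Stage III: the standard therapy 24/89 = 27.0%, Protocol Beta 225/658 = 34.2% → Protocol Beta
Protocol Beta has the higher rate in both groups.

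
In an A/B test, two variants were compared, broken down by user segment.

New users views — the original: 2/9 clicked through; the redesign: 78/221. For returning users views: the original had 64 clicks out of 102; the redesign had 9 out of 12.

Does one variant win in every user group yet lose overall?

Yes

New users: the original 2/9 = 22.2%, the redesign 78/221 = 35.3% → the redesign
Returning users: the original 64/102 = 62.7%, the redesign 9/12 = 75.0% → the redesign
Overall: the original 66/111 = 59.5%, the redesign 87/233 = 37.3% → the original
The redesign wins each user group but the original wins overall — the comparison reverses. The redesign's views skew toward new users, which has a lower base rate.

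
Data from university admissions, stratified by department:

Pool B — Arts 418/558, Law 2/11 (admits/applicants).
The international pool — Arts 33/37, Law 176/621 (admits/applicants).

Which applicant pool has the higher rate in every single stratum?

the international pool

Arts: Pool B 418/558 = 74.9%, the international pool 33/37 = 89.2% → the international pool
Law: Pool B 2/11 = 18.2%, the international pool 176/621 = 28.3% → the international pool
The international pool has the higher rate in both groups.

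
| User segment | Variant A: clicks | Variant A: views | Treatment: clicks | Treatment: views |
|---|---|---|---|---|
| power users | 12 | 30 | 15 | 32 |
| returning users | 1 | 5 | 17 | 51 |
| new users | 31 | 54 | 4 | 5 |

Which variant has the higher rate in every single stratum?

Treatment

Power users: Variant A 12/30 = 40.0%, Treatment 15/32 = 46.9% → Treatment
Returning users: Variant A 1/5 = 20.0%, Treatment 17/51 = 33.3% → Treatment
New users: Variant A 31/54 = 57.4%, Treatment 4/5 = 80.0% → Treatment
Treatment has the higher rate in all 3 groups.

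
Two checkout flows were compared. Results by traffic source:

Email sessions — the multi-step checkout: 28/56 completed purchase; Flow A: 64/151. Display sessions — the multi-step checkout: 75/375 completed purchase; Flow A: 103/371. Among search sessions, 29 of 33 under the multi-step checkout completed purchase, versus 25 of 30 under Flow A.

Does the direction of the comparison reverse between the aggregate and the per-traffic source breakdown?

Email: the multi-step checkout 28/56 = 50.0%, Flow A 64/151 = 42.4% → the multi-step checkout
Display: the multi-step checkout 75/375 = 20.0%, Flow A 103/371 = 27.8% → Flow A
Search: the multi-step checkout 29/33 = 87.9%, Flow A 25/30 = 83.3% → the multi-step checkout
Overall: the multi-step checkout 132/464 = 28.4%, Flow A 192/552 = 34.8% → Flow A
Neither sweeps: the multi-step checkout wins 2 of 3 groups, Flow A wins 1. Flow A wins overall but not every group — no Simpson reversal.

No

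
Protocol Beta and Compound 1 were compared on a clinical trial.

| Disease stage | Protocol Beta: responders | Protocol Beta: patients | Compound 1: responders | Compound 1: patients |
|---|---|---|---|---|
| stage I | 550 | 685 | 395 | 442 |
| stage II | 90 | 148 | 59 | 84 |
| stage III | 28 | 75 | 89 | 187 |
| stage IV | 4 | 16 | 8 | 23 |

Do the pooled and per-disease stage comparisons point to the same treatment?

Yes

Stage I: Protocol Beta 550/685 = 80.3%, Compound 1 395/442 = 89.4% → Compound 1
Stage II: Protocol Beta 90/148 = 60.8%, Compound 1 59/84 = 70.2% → Compound 1
Stage III: Protocol Beta 28/75 = 37.3%, Compound 1 89/187 = 47.6% → Compound 1
Stage IV: Protocol Beta 4/16 = 25.0%, Compound 1 8/23 = 34.8% → Compound 1
Overall: Protocol Beta 672/924 = 72.7%, Compound 1 551/736 = 74.9% → Compound 1
Compound 1 wins overall and in every disease group — no reversal.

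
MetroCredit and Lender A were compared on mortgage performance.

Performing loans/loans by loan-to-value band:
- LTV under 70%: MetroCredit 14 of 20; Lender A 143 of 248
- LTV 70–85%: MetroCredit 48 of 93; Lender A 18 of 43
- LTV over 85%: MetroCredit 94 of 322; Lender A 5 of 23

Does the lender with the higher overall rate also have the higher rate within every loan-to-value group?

No

LTV under 70%: MetroCredit 14/20 = 70.0%, Lender A 143/248 = 57.7% → MetroCredit
LTV 70–85%: MetroCredit 48/93 = 51.6%, Lender A 18/43 = 41.9% → MetroCredit
LTV over 85%: MetroCredit 94/322 = 29.2%, Lender A 5/23 = 21.7% → MetroCredit
Overall: MetroCredit 156/435 = 35.9%, Lender A 166/314 = 52.9% → Lender A
MetroCredit wins each loan-to-value group but Lender A wins overall — the comparison reverses. MetroCredit's loans skew toward LTV over 85%, which has a lower base rate.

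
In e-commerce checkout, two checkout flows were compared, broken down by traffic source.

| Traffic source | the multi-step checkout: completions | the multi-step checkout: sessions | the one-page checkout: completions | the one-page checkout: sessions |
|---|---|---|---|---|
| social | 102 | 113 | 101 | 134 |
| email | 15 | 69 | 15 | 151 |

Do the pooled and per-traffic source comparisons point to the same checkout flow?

Yes

Social: the multi-step checkout 102/113 = 90.3%, the one-page checkout 101/134 = 75.4% → the multi-step checkout
Email: the multi-step checkout 15/69 = 21.7%, the one-page checkout 15/151 = 9.9% → the multi-step checkout
Overall: the multi-step checkout 117/182 = 64.3%, the one-page checkout 116/285 = 40.7% → the multi-step checkout
The multi-step checkout wins overall and in every traffic group — no reversal.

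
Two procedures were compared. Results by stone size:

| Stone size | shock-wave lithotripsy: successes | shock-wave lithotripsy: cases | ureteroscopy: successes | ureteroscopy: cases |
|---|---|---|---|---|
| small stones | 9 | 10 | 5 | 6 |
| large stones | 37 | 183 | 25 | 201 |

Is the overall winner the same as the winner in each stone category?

Yes

Small stones: shock-wave lithotripsy 9/10 = 90.0%, ureteroscopy 5/6 = 83.3% → shock-wave lithotripsy
Large stones: shock-wave lithotripsy 37/183 = 20.2%, ureteroscopy 25/201 = 12.4% → shock-wave lithotripsy
Overall: shock-wave lithotripsy 46/193 = 23.8%, ureteroscopy 30/207 = 14.5% → shock-wave lithotripsy
Shock-wave lithotripsy wins overall and in every stone group — no reversal.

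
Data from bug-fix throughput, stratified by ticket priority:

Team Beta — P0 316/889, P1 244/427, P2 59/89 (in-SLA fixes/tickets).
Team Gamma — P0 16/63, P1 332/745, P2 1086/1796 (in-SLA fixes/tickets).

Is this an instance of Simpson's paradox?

Yes

P0: Team Beta 316/889 = 35.5%, Team Gamma 16/63 = 25.4% → Team Beta
P1: Team Beta 244/427 = 57.1%, Team Gamma 332/745 = 44.6% → Team Beta
P2: Team Beta 59/89 = 66.3%, Team Gamma 1086/1796 = 60.5% → Team Beta
Overall: Team Beta 619/1405 = 44.1%, Team Gamma 1434/2604 = 55.1% → Team Gamma
Team Beta wins each ticket group but Team Gamma wins overall — the comparison reverses. Team Beta's tickets skew toward P0, which has a lower base rate.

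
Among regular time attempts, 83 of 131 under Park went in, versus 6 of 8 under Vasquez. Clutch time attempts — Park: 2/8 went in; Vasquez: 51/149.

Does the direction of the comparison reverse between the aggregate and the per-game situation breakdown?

Regular time: Park 83/131 = 63.4%, Vasquez 6/8 = 75.0% → Vasquez
Clutch time: Park 2/8 = 25.0%, Vasquez 51/149 = 34.2% → Vasquez
Overall: Park 85/139 = 61.2%, Vasquez 57/157 = 36.3% → Park
Vasquez wins each game group but Park wins overall — the comparison reverses. Vasquez's attempts skew toward clutch time, which has a lower base rate.

Yes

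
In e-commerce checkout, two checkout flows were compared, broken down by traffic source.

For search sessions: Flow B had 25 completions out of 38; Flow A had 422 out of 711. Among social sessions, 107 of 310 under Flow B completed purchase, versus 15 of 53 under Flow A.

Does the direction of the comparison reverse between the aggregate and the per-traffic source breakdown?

Yes

Search: Flow B 25/38 = 65.8%, Flow A 422/711 = 59.4% → Flow B
Social: Flow B 107/310 = 34.5%, Flow A 15/53 = 28.3% → Flow B
Overall: Flow B 132/348 = 37.9%, Flow A 437/764 = 57.2% → Flow A
Flow B wins each traffic group but Flow A wins overall — the comparison reverses. Flow B's sessions skew toward social, which has a lower base rate.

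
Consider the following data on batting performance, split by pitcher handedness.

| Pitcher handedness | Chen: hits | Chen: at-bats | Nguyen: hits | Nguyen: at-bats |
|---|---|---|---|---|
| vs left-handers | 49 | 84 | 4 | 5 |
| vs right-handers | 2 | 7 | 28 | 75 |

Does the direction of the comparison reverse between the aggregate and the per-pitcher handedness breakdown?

Yes

Vs left-handers: Chen 49/84 = 58.3%, Nguyen 4/5 = 80.0% → Nguyen
Vs right-handers: Chen 2/7 = 28.6%, Nguyen 28/75 = 37.3% → Nguyen
Overall: Chen 51/91 = 56.0%, Nguyen 32/80 = 40.0% → Chen
Nguyen wins each pitcher group but Chen wins overall — the comparison reverses. Nguyen's at-bats skew toward vs right-handers, which has a lower base rate.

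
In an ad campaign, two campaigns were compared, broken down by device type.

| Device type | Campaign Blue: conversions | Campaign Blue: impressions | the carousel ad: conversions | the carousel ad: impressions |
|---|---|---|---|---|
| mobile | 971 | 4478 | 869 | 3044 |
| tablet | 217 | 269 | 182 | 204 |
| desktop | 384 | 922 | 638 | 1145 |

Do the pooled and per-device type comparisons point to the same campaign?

Yes

Mobile: Campaign Blue 971/4478 = 21.7%, the carousel ad 869/3044 = 28.5% → the carousel ad
Tablet: Campaign Blue 217/269 = 80.7%, the carousel ad 182/204 = 89.2% → the carousel ad
Desktop: Campaign Blue 384/922 = 41.6%, the carousel ad 638/1145 = 55.7% → the carousel ad
Overall: Campaign Blue 1572/5669 = 27.7%, the carousel ad 1689/4393 = 38.4% → the carousel ad
The carousel ad wins overall and in every device group — no reversal.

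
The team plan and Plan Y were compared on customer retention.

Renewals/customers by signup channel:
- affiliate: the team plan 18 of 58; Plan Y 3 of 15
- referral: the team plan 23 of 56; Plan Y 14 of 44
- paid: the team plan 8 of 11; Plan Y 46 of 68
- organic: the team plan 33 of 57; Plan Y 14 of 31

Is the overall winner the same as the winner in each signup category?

Affiliate: the team plan 18/58 = 31.0%, Plan Y 3/15 = 20.0% → the team plan
Referral: the team plan 23/56 = 41.1%, Plan Y 14/44 = 31.8% → the team plan
Paid: the team plan 8/11 = 72.7%, Plan Y 46/68 = 67.6% → the team plan
Organic: the team plan 33/57 = 57.9%, Plan Y 14/31 = 45.2% → the team plan
Overall: the team plan 82/182 = 45.1%, Plan Y 77/158 = 48.7% → Plan Y
The team plan wins each signup group but Plan Y wins overall — the comparison reverses. The team plan's customers skew toward affiliate, which has a lower base rate.

No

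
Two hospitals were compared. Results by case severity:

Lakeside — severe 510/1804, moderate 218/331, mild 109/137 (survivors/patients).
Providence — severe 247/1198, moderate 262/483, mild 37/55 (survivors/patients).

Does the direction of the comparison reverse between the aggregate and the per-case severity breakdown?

Severe: Lakeside 510/1804 = 28.3%, Providence 247/1198 = 20.6% → Lakeside
Moderate: Lakeside 218/331 = 65.9%, Providence 262/483 = 54.2% → Lakeside
Mild: Lakeside 109/137 = 79.6%, Providence 37/55 = 67.3% → Lakeside
Overall: Lakeside 837/2272 = 36.8%, Providence 546/1736 = 31.5% → Lakeside
Lakeside wins overall and in every case group — no reversal.

No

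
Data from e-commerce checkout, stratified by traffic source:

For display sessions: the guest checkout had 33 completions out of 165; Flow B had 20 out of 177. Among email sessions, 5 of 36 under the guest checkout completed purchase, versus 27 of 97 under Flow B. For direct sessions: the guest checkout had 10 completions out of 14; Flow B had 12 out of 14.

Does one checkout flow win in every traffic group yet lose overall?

Display: the guest checkout 33/165 = 20.0%, Flow B 20/177 = 11.3% → the guest checkout
Email: the guest checkout 5/36 = 13.9%, Flow B 27/97 = 27.8% → Flow B
Direct: the guest checkout 10/14 = 71.4%, Flow B 12/14 = 85.7% → Flow B
Overall: the guest checkout 48/215 = 22.3%, Flow B 59/288 = 20.5% → the guest checkout
Neither sweeps: the guest checkout wins 1 of 3 groups, Flow B wins 2. The guest checkout wins overall but not every group — no Simpson reversal.

No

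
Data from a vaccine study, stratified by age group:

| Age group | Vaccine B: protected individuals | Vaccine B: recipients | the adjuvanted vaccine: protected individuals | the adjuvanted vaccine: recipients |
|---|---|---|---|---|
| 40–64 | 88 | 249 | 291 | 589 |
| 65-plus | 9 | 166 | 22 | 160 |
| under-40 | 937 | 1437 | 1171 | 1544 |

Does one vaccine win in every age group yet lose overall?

No

40–64: Vaccine B 88/249 = 35.3%, the adjuvanted vaccine 291/589 = 49.4% → the adjuvanted vaccine
65-plus: Vaccine B 9/166 = 5.4%, the adjuvanted vaccine 22/160 = 13.8% → the adjuvanted vaccine
Under-40: Vaccine B 937/1437 = 65.2%, the adjuvanted vaccine 1171/1544 = 75.8% → the adjuvanted vaccine
Overall: Vaccine B 1034/1852 = 55.8%, the adjuvanted vaccine 1484/2293 = 64.7% → the adjuvanted vaccine
The adjuvanted vaccine wins overall and in every age group — no reversal.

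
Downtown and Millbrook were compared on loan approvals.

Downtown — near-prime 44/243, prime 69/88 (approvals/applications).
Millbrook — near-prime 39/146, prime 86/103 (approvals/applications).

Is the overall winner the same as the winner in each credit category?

Yes

Near-prime: Downtown 44/243 = 18.1%, Millbrook 39/146 = 26.7% → Millbrook
Prime: Downtown 69/88 = 78.4%, Millbrook 86/103 = 83.5% → Millbrook
Overall: Downtown 113/331 = 34.1%, Millbrook 125/249 = 50.2% → Millbrook
Millbrook wins overall and in every credit group — no reversal.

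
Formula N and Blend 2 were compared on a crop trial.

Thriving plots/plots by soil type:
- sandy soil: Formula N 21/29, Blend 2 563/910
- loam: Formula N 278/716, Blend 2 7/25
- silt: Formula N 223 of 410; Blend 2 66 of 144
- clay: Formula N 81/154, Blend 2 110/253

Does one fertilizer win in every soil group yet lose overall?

Yes

Sandy soil: Formula N 21/29 = 72.4%, Blend 2 563/910 = 61.9% → Formula N
Loam: Formula N 278/716 = 38.8%, Blend 2 7/25 = 28.0% → Formula N
Silt: Formula N 223/410 = 54.4%, Blend 2 66/144 = 45.8% → Formula N
Clay: Formula N 81/154 = 52.6%, Blend 2 110/253 = 43.5% → Formula N
Overall: Formula N 603/1309 = 46.1%, Blend 2 746/1332 = 56.0% → Blend 2
Formula N wins each soil group but Blend 2 wins overall — the comparison reverses. Formula N's plots skew toward loam, which has a lower base rate.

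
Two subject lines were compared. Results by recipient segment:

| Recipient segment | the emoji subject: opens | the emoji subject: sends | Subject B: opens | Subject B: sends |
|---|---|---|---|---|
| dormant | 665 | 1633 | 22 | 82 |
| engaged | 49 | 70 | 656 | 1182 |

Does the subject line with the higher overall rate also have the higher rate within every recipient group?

No

Dormant: the emoji subject 665/1633 = 40.7%, Subject B 22/82 = 26.8% → the emoji subject
Engaged: the emoji subject 49/70 = 70.0%, Subject B 656/1182 = 55.5% → the emoji subject
Overall: the emoji subject 714/1703 = 41.9%, Subject B 678/1264 = 53.6% → Subject B
The emoji subject wins each recipient group but Subject B wins overall — the comparison reverses. The emoji subject's sends skew toward dormant, which has a lower base rate.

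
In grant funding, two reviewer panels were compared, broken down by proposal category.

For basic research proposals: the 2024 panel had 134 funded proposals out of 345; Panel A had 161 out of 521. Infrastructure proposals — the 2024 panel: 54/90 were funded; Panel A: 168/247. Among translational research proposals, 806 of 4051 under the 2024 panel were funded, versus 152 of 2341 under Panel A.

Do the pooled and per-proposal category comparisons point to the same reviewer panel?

Basic research: the 2024 panel 134/345 = 38.8%, Panel A 161/521 = 30.9% → the 2024 panel
Infrastructure: the 2024 panel 54/90 = 60.0%, Panel A 168/247 = 68.0% → Panel A
Translational research: the 2024 panel 806/4051 = 19.9%, Panel A 152/2341 = 6.5% → the 2024 panel
Overall: the 2024 panel 994/4486 = 22.2%, Panel A 481/3109 = 15.5% → the 2024 panel
Neither sweeps: the 2024 panel wins 2 of 3 groups, Panel A wins 1. The 2024 panel wins overall but not every group — no Simpson reversal.

No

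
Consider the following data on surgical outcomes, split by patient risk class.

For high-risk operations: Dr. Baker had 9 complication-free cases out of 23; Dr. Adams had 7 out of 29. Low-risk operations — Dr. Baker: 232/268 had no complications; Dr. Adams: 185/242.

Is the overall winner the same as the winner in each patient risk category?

High-risk: Dr. Baker 9/23 = 39.1%, Dr. Adams 7/29 = 24.1% → Dr. Baker
Low-risk: Dr. Baker 232/268 = 86.6%, Dr. Adams 185/242 = 76.4% → Dr. Baker
Overall: Dr. Baker 241/291 = 82.8%, Dr. Adams 192/271 = 70.8% → Dr. Baker
Dr. Baker wins overall and in every patient risk group — no reversal.

Yes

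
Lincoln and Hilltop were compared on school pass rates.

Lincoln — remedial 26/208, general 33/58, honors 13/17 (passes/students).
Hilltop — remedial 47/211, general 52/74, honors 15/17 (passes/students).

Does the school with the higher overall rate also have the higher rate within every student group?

Yes

Remedial: Lincoln 26/208 = 12.5%, Hilltop 47/211 = 22.3% → Hilltop
General: Lincoln 33/58 = 56.9%, Hilltop 52/74 = 70.3% → Hilltop
Honors: Lincoln 13/17 = 76.5%, Hilltop 15/17 = 88.2% → Hilltop
Overall: Lincoln 72/283 = 25.4%, Hilltop 114/302 = 37.7% → Hilltop
Hilltop wins overall and in every student group — no reversal.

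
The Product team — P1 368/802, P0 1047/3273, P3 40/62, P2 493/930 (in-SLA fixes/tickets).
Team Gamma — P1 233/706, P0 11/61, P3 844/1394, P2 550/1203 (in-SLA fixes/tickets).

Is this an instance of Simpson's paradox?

Yes

P1: the Product team 368/802 = 45.9%, Team Gamma 233/706 = 33.0% → the Product team
P0: the Product team 1047/3273 = 32.0%, Team Gamma 11/61 = 18.0% → the Product team
P3: the Product team 40/62 = 64.5%, Team Gamma 844/1394 = 60.5% → the Product team
P2: the Product team 493/930 = 53.0%, Team Gamma 550/1203 = 45.7% → the Product team
Overall: the Product team 1948/5067 = 38.4%, Team Gamma 1638/3364 = 48.7% → Team Gamma
The Product team wins each ticket group but Team Gamma wins overall — the comparison reverses. The Product team's tickets skew toward P0, which has a lower base rate.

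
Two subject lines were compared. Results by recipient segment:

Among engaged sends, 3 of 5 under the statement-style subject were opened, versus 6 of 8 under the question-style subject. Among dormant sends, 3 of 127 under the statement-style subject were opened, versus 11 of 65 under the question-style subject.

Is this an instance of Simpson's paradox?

Engaged: the statement-style subject 3/5 = 60.0%, the question-style subject 6/8 = 75.0% → the question-style subject
Dormant: the statement-style subject 3/127 = 2.4%, the question-style subject 11/65 = 16.9% → the question-style subject
Overall: the statement-style subject 6/132 = 4.5%, the question-style subject 17/73 = 23.3% → the question-style subject
The question-style subject wins overall and in every recipient group — no reversal.

No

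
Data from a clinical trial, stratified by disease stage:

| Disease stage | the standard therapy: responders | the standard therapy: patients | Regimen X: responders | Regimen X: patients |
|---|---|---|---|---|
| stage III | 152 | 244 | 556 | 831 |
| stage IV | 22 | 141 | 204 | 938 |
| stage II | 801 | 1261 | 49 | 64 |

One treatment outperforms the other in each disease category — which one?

Regimen X

Stage III: the standard therapy 152/244 = 62.3%, Regimen X 556/831 = 66.9% → Regimen X
Stage IV: the standard therapy 22/141 = 15.6%, Regimen X 204/938 = 21.7% → Regimen X
Stage II: the standard therapy 801/1261 = 63.5%, Regimen X 49/64 = 76.6% → Regimen X
Regimen X has the higher rate in all 3 groups.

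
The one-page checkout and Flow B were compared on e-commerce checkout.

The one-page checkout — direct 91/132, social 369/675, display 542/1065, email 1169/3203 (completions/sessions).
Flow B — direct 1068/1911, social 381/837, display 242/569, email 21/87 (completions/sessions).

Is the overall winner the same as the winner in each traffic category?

Direct: the one-page checkout 91/132 = 68.9%, Flow B 1068/1911 = 55.9% → the one-page checkout
Social: the one-page checkout 369/675 = 54.7%, Flow B 381/837 = 45.5% → the one-page checkout
Display: the one-page checkout 542/1065 = 50.9%, Flow B 242/569 = 42.5% → the one-page checkout
Email: the one-page checkout 1169/3203 = 36.5%, Flow B 21/87 = 24.1% → the one-page checkout
Overall: the one-page checkout 2171/5075 = 42.8%, Flow B 1712/3404 = 50.3% → Flow B
The one-page checkout wins each traffic group but Flow B wins overall — the comparison reverses. The one-page checkout's sessions skew toward email, which has a lower base rate.

No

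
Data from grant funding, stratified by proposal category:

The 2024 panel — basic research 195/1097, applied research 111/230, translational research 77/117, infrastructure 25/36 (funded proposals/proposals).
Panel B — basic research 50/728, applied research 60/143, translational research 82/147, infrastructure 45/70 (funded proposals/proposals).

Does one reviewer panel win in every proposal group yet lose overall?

Basic research: the 2024 panel 195/1097 = 17.8%, Panel B 50/728 = 6.9% → the 2024 panel
Applied research: the 2024 panel 111/230 = 48.3%, Panel B 60/143 = 42.0% → the 2024 panel
Translational research: the 2024 panel 77/117 = 65.8%, Panel B 82/147 = 55.8% → the 2024 panel
Infrastructure: the 2024 panel 25/36 = 69.4%, Panel B 45/70 = 64.3% → the 2024 panel
Overall: the 2024 panel 408/1480 = 27.6%, Panel B 237/1088 = 21.8% → the 2024 panel
The 2024 panel wins overall and in every proposal group — no reversal.

No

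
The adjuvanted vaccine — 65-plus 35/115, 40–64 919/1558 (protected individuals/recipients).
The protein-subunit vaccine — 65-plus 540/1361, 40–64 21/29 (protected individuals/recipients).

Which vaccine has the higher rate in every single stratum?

the protein-subunit vaccine

65-plus: the adjuvanted vaccine 35/115 = 30.4%, the protein-subunit vaccine 540/1361 = 39.7% → the protein-subunit vaccine
40–64: the adjuvanted vaccine 919/1558 = 59.0%, the protein-subunit vaccine 21/29 = 72.4% → the protein-subunit vaccine
The protein-subunit vaccine has the higher rate in both groups.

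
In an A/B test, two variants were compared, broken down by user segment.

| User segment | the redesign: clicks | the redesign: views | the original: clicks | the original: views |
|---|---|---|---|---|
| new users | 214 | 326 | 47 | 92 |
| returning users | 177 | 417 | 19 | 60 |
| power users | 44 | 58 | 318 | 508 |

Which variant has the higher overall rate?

the original

New users: the redesign 214/326 = 65.6%, the original 47/92 = 51.1% → the redesign
Returning users: the redesign 177/417 = 42.4%, the original 19/60 = 31.7% → the redesign
Power users: the redesign 44/58 = 75.9%, the original 318/508 = 62.6% → the redesign
Overall: the redesign 435/801 = 54.3%, the original 384/660 = 58.2% → the original
(The redesign wins every user group but the original wins overall — the redesign's views skew toward the low-rate returning users group.)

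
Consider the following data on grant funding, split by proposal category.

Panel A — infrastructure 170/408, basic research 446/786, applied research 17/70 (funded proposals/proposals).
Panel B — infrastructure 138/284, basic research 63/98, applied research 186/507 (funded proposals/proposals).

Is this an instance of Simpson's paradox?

Yes

Infrastructure: Panel A 170/408 = 41.7%, Panel B 138/284 = 48.6% → Panel B
Basic research: Panel A 446/786 = 56.7%, Panel B 63/98 = 64.3% → Panel B
Applied research: Panel A 17/70 = 24.3%, Panel B 186/507 = 36.7% → Panel B
Overall: Panel A 633/1264 = 50.1%, Panel B 387/889 = 43.5% → Panel A
Panel B wins each proposal group but Panel A wins overall — the comparison reverses. Panel B's proposals skew toward applied research, which has a lower base rate.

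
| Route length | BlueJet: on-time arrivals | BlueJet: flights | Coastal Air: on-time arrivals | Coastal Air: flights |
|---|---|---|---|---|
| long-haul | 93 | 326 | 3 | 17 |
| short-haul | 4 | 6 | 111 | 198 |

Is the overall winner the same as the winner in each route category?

Long-haul: BlueJet 93/326 = 28.5%, Coastal Air 3/17 = 17.6% → BlueJet
Short-haul: BlueJet 4/6 = 66.7%, Coastal Air 111/198 = 56.1% → BlueJet
Overall: BlueJet 97/332 = 29.2%, Coastal Air 114/215 = 53.0% → Coastal Air
BlueJet wins each route group but Coastal Air wins overall — the comparison reverses. BlueJet's flights skew toward long-haul, which has a lower base rate.

No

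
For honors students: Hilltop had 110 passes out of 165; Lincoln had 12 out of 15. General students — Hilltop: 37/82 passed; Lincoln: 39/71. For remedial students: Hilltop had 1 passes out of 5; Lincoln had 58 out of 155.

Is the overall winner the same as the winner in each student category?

No

Honors: Hilltop 110/165 = 66.7%, Lincoln 12/15 = 80.0% → Lincoln
General: Hilltop 37/82 = 45.1%, Lincoln 39/71 = 54.9% → Lincoln
Remedial: Hilltop 1/5 = 20.0%, Lincoln 58/155 = 37.4% → Lincoln
Overall: Hilltop 148/252 = 58.7%, Lincoln 109/241 = 45.2% → Hilltop
Lincoln wins each student group but Hilltop wins overall — the comparison reverses. Lincoln's students skew toward remedial, which has a lower base rate.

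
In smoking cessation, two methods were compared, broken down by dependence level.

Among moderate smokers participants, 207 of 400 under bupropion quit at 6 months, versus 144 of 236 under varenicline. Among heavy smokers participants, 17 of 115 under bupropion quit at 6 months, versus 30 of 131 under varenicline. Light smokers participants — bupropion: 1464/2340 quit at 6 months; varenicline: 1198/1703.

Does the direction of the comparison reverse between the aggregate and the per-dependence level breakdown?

Moderate smokers: bupropion 207/400 = 51.8%, varenicline 144/236 = 61.0% → varenicline
Heavy smokers: bupropion 17/115 = 14.8%, varenicline 30/131 = 22.9% → varenicline
Light smokers: bupropion 1464/2340 = 62.6%, varenicline 1198/1703 = 70.3% → varenicline
Overall: bupropion 1688/2855 = 59.1%, varenicline 1372/2070 = 66.3% → varenicline
Varenicline wins overall and in every dependence group — no reversal.

No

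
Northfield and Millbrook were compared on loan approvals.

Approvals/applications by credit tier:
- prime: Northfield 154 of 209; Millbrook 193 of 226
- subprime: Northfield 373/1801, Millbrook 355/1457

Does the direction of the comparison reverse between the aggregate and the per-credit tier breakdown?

No

Prime: Northfield 154/209 = 73.7%, Millbrook 193/226 = 85.4% → Millbrook
Subprime: Northfield 373/1801 = 20.7%, Millbrook 355/1457 = 24.4% → Millbrook
Overall: Northfield 527/2010 = 26.2%, Millbrook 548/1683 = 32.6% → Millbrook
Millbrook wins overall and in every credit group — no reversal.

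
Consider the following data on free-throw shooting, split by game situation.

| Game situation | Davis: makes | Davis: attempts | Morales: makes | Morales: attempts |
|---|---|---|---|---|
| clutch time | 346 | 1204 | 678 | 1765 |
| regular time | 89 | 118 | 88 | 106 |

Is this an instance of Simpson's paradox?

No

Clutch time: Davis 346/1204 = 28.7%, Morales 678/1765 = 38.4% → Morales
Regular time: Davis 89/118 = 75.4%, Morales 88/106 = 83.0% → Morales
Overall: Davis 435/1322 = 32.9%, Morales 766/1871 = 40.9% → Morales
Morales wins overall and in every game group — no reversal.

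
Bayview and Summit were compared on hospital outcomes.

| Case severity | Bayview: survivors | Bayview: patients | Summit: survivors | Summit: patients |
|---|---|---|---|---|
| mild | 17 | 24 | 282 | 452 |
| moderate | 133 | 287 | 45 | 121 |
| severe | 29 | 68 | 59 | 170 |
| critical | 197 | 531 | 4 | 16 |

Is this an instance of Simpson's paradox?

Mild: Bayview 17/24 = 70.8%, Summit 282/452 = 62.4% → Bayview
Moderate: Bayview 133/287 = 46.3%, Summit 45/121 = 37.2% → Bayview
Severe: Bayview 29/68 = 42.6%, Summit 59/170 = 34.7% → Bayview
Critical: Bayview 197/531 = 37.1%, Summit 4/16 = 25.0% → Bayview
Overall: Bayview 376/910 = 41.3%, Summit 390/759 = 51.4% → Summit
Bayview wins each case group but Summit wins overall — the comparison reverses. Bayview's patients skew toward critical, which has a lower base rate.

Yes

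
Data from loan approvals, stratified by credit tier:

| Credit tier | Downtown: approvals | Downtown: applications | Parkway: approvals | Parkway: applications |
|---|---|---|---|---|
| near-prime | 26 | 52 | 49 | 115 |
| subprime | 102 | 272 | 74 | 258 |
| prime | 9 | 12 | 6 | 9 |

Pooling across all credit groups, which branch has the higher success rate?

Near-prime: Downtown 26/52 = 50.0%, Parkway 49/115 = 42.6% → Downtown
Subprime: Downtown 102/272 = 37.5%, Parkway 74/258 = 28.7% → Downtown
Prime: Downtown 9/12 = 75.0%, Parkway 6/9 = 66.7% → Downtown
Overall: Downtown 137/336 = 40.8%, Parkway 129/382 = 33.8% → Downtown

Downtown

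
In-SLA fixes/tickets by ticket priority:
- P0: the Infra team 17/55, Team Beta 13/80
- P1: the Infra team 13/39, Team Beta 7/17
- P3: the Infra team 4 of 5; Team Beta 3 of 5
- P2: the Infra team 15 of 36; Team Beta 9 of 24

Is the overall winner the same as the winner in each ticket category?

No

P0: the Infra team 17/55 = 30.9%, Team Beta 13/80 = 16.2% → the Infra team
P1: the Infra team 13/39 = 33.3%, Team Beta 7/17 = 41.2% → Team Beta
P3: the Infra team 4/5 = 80.0%, Team Beta 3/5 = 60.0% → the Infra team
P2: the Infra team 15/36 = 41.7%, Team Beta 9/24 = 37.5% → the Infra team
Overall: the Infra team 49/135 = 36.3%, Team Beta 32/126 = 25.4% → the Infra team
Neither sweeps: the Infra team wins 3 of 4 groups, Team Beta wins 1. The Infra team wins overall but not every group — no Simpson reversal.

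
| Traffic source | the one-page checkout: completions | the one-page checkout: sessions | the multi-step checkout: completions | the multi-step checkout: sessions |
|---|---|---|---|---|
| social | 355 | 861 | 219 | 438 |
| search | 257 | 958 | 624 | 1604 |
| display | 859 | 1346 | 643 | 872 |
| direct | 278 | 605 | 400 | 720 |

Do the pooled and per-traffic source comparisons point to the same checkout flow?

Social: the one-page checkout 355/861 = 41.2%, the multi-step checkout 219/438 = 50.0% → the multi-step checkout
Search: the one-page checkout 257/958 = 26.8%, the multi-step checkout 624/1604 = 38.9% → the multi-step checkout
Display: the one-page checkout 859/1346 = 63.8%, the multi-step checkout 643/872 = 73.7% → the multi-step checkout
Direct: the one-page checkout 278/605 = 46.0%, the multi-step checkout 400/720 = 55.6% → the multi-step checkout
Overall: the one-page checkout 1749/3770 = 46.4%, the multi-step checkout 1886/3634 = 51.9% → the multi-step checkout
The multi-step checkout wins overall and in every traffic group — no reversal.

Yes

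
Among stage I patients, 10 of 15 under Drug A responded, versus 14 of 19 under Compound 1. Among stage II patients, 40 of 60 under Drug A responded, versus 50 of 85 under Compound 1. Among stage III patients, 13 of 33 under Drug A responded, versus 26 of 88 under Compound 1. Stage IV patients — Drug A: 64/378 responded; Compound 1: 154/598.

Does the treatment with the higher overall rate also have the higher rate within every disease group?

Stage I: Drug A 10/15 = 66.7%, Compound 1 14/19 = 73.7% → Compound 1
Stage II: Drug A 40/60 = 66.7%, Compound 1 50/85 = 58.8% → Drug A
Stage III: Drug A 13/33 = 39.4%, Compound 1 26/88 = 29.5% → Drug A
Stage IV: Drug A 64/378 = 16.9%, Compound 1 154/598 = 25.8% → Compound 1
Overall: Drug A 127/486 = 26.1%, Compound 1 244/790 = 30.9% → Compound 1
Neither sweeps: Drug A wins 2 of 4 groups, Compound 1 wins 2. Compound 1 wins overall but not every group — no Simpson reversal.

No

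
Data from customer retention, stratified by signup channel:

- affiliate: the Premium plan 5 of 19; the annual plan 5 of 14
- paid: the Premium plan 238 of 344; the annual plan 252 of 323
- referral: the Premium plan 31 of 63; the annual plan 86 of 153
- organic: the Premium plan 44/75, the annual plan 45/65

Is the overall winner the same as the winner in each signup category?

Yes

Affiliate: the Premium plan 5/19 = 26.3%, the annual plan 5/14 = 35.7% → the annual plan
Paid: the Premium plan 238/344 = 69.2%, the annual plan 252/323 = 78.0% → the annual plan
Referral: the Premium plan 31/63 = 49.2%, the annual plan 86/153 = 56.2% → the annual plan
Organic: the Premium plan 44/75 = 58.7%, the annual plan 45/65 = 69.2% → the annual plan
Overall: the Premium plan 318/501 = 63.5%, the annual plan 388/555 = 69.9% → the annual plan
The annual plan wins overall and in every signup group — no reversal.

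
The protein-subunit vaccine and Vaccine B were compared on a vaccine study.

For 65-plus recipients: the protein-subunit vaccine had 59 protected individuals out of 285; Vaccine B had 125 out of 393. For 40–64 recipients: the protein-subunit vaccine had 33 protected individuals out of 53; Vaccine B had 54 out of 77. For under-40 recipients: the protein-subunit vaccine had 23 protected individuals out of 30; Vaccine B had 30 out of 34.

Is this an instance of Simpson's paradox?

No

65-plus: the protein-subunit vaccine 59/285 = 20.7%, Vaccine B 125/393 = 31.8% → Vaccine B
40–64: the protein-subunit vaccine 33/53 = 62.3%, Vaccine B 54/77 = 70.1% → Vaccine B
Under-40: the protein-subunit vaccine 23/30 = 76.7%, Vaccine B 30/34 = 88.2% → Vaccine B
Overall: the protein-subunit vaccine 115/368 = 31.2%, Vaccine B 209/504 = 41.5% → Vaccine B
Vaccine B wins overall and in every age group — no reversal.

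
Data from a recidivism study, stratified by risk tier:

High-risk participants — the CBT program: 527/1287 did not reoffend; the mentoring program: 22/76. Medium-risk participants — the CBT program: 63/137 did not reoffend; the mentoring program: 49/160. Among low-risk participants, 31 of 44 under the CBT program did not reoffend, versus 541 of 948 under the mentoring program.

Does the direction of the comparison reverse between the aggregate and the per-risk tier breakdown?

High-risk: the CBT program 527/1287 = 40.9%, the mentoring program 22/76 = 28.9% → the CBT program
Medium-risk: the CBT program 63/137 = 46.0%, the mentoring program 49/160 = 30.6% → the CBT program
Low-risk: the CBT program 31/44 = 70.5%, the mentoring program 541/948 = 57.1% → the CBT program
Overall: the CBT program 621/1468 = 42.3%, the mentoring program 612/1184 = 51.7% → the mentoring program
The CBT program wins each risk group but the mentoring program wins overall — the comparison reverses. The CBT program's participants skew toward high-risk, which has a lower base rate.

Yes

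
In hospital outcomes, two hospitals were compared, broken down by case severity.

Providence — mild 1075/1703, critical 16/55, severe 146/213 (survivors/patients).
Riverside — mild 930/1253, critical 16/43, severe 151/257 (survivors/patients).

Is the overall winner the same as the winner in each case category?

Mild: Providence 1075/1703 = 63.1%, Riverside 930/1253 = 74.2% → Riverside
Critical: Providence 16/55 = 29.1%, Riverside 16/43 = 37.2% → Riverside
Severe: Providence 146/213 = 68.5%, Riverside 151/257 = 58.8% → Providence
Overall: Providence 1237/1971 = 62.8%, Riverside 1097/1553 = 70.6% → Riverside
Neither sweeps: Providence wins 1 of 3 groups, Riverside wins 2. Riverside wins overall but not every group — no Simpson reversal.

No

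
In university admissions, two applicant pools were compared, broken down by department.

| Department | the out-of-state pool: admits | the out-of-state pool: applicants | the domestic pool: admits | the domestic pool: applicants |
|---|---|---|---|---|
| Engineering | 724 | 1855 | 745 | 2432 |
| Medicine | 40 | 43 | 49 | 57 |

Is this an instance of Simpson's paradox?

No

Engineering: the out-of-state pool 724/1855 = 39.0%, the domestic pool 745/2432 = 30.6% → the out-of-state pool
Medicine: the out-of-state pool 40/43 = 93.0%, the domestic pool 49/57 = 86.0% → the out-of-state pool
Overall: the out-of-state pool 764/1898 = 40.3%, the domestic pool 794/2489 = 31.9% → the out-of-state pool
The out-of-state pool wins overall and in every department group — no reversal.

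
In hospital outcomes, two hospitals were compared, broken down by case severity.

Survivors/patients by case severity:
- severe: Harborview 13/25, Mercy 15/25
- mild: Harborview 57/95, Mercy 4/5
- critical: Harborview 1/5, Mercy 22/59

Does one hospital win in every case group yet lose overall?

Severe: Harborview 13/25 = 52.0%, Mercy 15/25 = 60.0% → Mercy
Mild: Harborview 57/95 = 60.0%, Mercy 4/5 = 80.0% → Mercy
Critical: Harborview 1/5 = 20.0%, Mercy 22/59 = 37.3% → Mercy
Overall: Harborview 71/125 = 56.8%, Mercy 41/89 = 46.1% → Harborview
Mercy wins each case group but Harborview wins overall — the comparison reverses. Mercy's patients skew toward critical, which has a lower base rate.

Yes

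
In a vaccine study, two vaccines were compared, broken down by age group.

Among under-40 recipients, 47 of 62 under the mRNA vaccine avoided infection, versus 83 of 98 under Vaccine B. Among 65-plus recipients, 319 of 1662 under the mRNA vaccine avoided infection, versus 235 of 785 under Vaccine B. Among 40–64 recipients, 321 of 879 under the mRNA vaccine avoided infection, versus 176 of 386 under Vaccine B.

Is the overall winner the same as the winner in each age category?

Yes

Under-40: the mRNA vaccine 47/62 = 75.8%, Vaccine B 83/98 = 84.7% → Vaccine B
65-plus: the mRNA vaccine 319/1662 = 19.2%, Vaccine B 235/785 = 29.9% → Vaccine B
40–64: the mRNA vaccine 321/879 = 36.5%, Vaccine B 176/386 = 45.6% → Vaccine B
Overall: the mRNA vaccine 687/2603 = 26.4%, Vaccine B 494/1269 = 38.9% → Vaccine B
Vaccine B wins overall and in every age group — no reversal.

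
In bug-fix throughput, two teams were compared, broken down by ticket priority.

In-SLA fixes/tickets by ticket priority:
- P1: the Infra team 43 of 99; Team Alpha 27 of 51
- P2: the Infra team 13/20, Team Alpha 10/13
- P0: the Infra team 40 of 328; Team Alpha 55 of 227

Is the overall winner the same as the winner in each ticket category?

Yes

P1: the Infra team 43/99 = 43.4%, Team Alpha 27/51 = 52.9% → Team Alpha
P2: the Infra team 13/20 = 65.0%, Team Alpha 10/13 = 76.9% → Team Alpha
P0: the Infra team 40/328 = 12.2%, Team Alpha 55/227 = 24.2% → Team Alpha
Overall: the Infra team 96/447 = 21.5%, Team Alpha 92/291 = 31.6% → Team Alpha
Team Alpha wins overall and in every ticket group — no reversal.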